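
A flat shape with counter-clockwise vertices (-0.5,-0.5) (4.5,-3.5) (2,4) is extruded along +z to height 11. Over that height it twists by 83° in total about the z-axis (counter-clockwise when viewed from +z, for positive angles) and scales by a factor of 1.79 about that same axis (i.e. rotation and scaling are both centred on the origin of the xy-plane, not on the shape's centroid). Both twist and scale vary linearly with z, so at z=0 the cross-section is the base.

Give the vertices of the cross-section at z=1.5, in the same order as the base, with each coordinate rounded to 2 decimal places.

t = z/height = 1.5/11 = 0.136364
s = 1 + (scale-1)·z/height = 1 + (1.79-1)·1.5/11 = 1.107727
θ = twist·z/height = 83°·1.5/11 = 11.3182° = 0.197540 rad
cos θ = 0.980552, sin θ = 0.196257 (intermediates below are computed at full precision and shown rounded to 5 d.p.)
v1: (-0.5,-0.5) → rotate → (-0.39215,-0.58840) → ×s → (-0.43439,-0.65179) → (-0.43,-0.65)
v2: (4.5,-3.5) → rotate → (5.09939,-2.54878) → ×s → (5.64873,-2.82335) → (5.65,-2.82)
v3: (2,4) → rotate → (1.17608,4.31472) → ×s → (1.30277,4.77954) → (1.30,4.78)

Cross-section at z=1.5: (-0.43,-0.65) (5.65,-2.82) (1.30,4.78)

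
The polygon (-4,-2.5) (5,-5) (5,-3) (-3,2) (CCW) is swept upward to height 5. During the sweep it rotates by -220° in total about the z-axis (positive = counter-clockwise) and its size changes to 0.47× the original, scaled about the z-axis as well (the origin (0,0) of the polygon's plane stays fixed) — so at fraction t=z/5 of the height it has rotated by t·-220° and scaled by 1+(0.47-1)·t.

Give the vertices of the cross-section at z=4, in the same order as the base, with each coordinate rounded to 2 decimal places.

t = z/height = 4/5 = 0.8
s = 1 + (scale-1)·z/height = 1 + (0.47-1)·4/5 = 0.576000
θ = twist·z/height = -220°·4/5 = -176.0000° = -3.071779 rad
cos θ = -0.997564, sin θ = -0.069756 (intermediates below are computed at full precision and shown rounded to 5 d.p.)
v1: (-4,-2.5) → rotate → (3.81587,2.77294) → ×s → (2.19794,1.59721) → (2.20,1.60)
v2: (5,-5) → rotate → (-5.33660,4.63904) → ×s → (-3.07388,2.67209) → (-3.07,2.67)
v3: (5,-3) → rotate → (-5.19709,2.64391) → ×s → (-2.99352,1.52289) → (-2.99,1.52)
v4: (-3,2) → rotate → (3.13221,-1.78586) → ×s → (1.80415,-1.02865) → (1.80,-1.03)

Cross-section at z=4: (2.20,1.60) (-3.07,2.67) (-2.99,1.52) (1.80,-1.03)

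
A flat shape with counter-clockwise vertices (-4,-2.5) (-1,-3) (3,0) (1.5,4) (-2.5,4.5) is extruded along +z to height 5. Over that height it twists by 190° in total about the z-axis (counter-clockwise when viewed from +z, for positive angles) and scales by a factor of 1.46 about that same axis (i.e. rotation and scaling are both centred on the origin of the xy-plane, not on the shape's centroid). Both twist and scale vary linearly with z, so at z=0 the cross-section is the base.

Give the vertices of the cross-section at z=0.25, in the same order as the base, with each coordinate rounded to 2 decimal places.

t = z/height = 0.25/5 = 0.05
s = 1 + (scale-1)·z/height = 1 + (1.46-1)·0.25/5 = 1.023000
θ = twist·z/height = 190°·0.25/5 = 9.5000° = 0.165806 rad
cos θ = 0.986286, sin θ = 0.165048 (intermediates below are computed at full precision and shown rounded to 5 d.p.)
v1: (-4,-2.5) → rotate → (-3.53252,-3.12590) → ×s → (-3.61377,-3.19780) → (-3.61,-3.20)
v2: (-1,-3) → rotate → (-0.49114,-3.12390) → ×s → (-0.50244,-3.19575) → (-0.50,-3.20)
v3: (3,0) → rotate → (2.95886,0.49514) → ×s → (3.02691,0.50653) → (3.03,0.51)
v4: (1.5,4) → rotate → (0.81924,4.19271) → ×s → (0.83808,4.28915) → (0.84,4.29)
v5: (-2.5,4.5) → rotate → (-3.20843,4.02567) → ×s → (-3.28222,4.11826) → (-3.28,4.12)

Cross-section at z=0.25: (-3.61,-3.20) (-0.50,-3.20) (3.03,0.51) (0.84,4.29) (-3.28,4.12)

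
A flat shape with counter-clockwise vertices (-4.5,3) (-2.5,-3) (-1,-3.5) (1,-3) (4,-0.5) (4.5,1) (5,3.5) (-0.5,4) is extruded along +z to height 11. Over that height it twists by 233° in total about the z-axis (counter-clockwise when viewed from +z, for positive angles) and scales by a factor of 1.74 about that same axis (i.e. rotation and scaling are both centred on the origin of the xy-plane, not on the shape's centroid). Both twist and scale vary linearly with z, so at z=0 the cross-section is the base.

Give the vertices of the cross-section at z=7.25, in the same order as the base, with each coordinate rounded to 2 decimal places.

t = z/height = 7.25/11 = 0.659091
s = 1 + (scale-1)·z/height = 1 + (1.74-1)·7.25/11 = 1.487727
θ = twist·z/height = 233°·7.25/11 = 153.5682° = 2.680270 rad
cos θ = -0.895465, sin θ = 0.445133 (intermediates below are computed at full precision and shown rounded to 5 d.p.)
v1: (-4.5,3) → rotate → (2.69419,-4.68949) → ×s → (4.00823,-6.97668) → (4.01,-6.98)
v2: (-2.5,-3) → rotate → (3.57406,1.57356) → ×s → (5.31723,2.34103) → (5.32,2.34)
v3: (-1,-3.5) → rotate → (2.45343,2.68899) → ×s → (3.65003,4.00049) → (3.65,4.00)
v4: (1,-3) → rotate → (0.43993,3.13153) → ×s → (0.65450,4.65886) → (0.65,4.66)
v5: (4,-0.5) → rotate → (-3.35929,2.22826) → ×s → (-4.99771,3.31505) → (-5.00,3.32)
v6: (4.5,1) → rotate → (-4.47472,1.10763) → ×s → (-6.65717,1.64785) → (-6.66,1.65)
v7: (5,3.5) → rotate → (-6.03529,-0.90846) → ×s → (-8.97886,-1.35155) → (-8.98,-1.35)
v8: (-0.5,4) → rotate → (-1.33280,-3.80443) → ×s → (-1.98284,-5.65995) → (-1.98,-5.66)

Cross-section at z=7.25: (4.01,-6.98) (5.32,2.34) (3.65,4.00) (0.65,4.66) (-5.00,3.32) (-6.66,1.65) (-8.98,-1.35) (-1.98,-5.66)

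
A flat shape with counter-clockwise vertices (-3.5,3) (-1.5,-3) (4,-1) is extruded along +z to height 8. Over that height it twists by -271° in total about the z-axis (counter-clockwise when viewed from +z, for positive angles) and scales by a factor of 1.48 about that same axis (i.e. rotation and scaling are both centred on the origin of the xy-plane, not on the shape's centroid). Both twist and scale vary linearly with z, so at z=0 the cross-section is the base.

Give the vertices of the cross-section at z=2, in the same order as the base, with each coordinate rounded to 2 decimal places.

t = z/height = 2/8 = 0.25
s = 1 + (scale-1)·z/height = 1 + (1.48-1)·2/8 = 1.120000
θ = twist·z/height = -271°·2/8 = -67.7500° = -1.182461 rad
cos θ = 0.378649, sin θ = -0.925541 (intermediates below are computed at full precision and shown rounded to 5 d.p.)
v1: (-3.5,3) → rotate → (1.45135,4.37534) → ×s → (1.62551,4.90038) → (1.63,4.90)
v2: (-1.5,-3) → rotate → (-3.34459,0.25236) → ×s → (-3.74595,0.28265) → (-3.75,0.28)
v3: (4,-1) → rotate → (0.58905,-4.08081) → ×s → (0.65974,-4.57051) → (0.66,-4.57)

Cross-section at z=2: (1.63,4.90) (-3.75,0.28) (0.66,-4.57)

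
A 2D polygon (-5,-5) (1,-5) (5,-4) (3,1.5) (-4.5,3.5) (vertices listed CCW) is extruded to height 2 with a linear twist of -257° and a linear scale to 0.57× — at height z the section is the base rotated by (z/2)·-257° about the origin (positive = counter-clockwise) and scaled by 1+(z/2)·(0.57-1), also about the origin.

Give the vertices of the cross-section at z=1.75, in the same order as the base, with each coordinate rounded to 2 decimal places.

Cross-section at z=1.75: (4.41,0.01) (1.76,2.65) (-0.45,3.97) (-1.99,0.66) (0.45,-3.53)

t = z/height = 1.75/2 = 0.875
s = 1 + (scale-1)·z/height = 1 + (0.57-1)·1.75/2 = 0.623750
θ = twist·z/height = -257°·1.75/2 = -224.8750° = -3.924809 rad
cos θ = -0.708648, sin θ = 0.705562 (intermediates below are computed at full precision and shown rounded to 5 d.p.)
v1: (-5,-5) → rotate → (7.07105,0.01543) → ×s → (4.41057,0.00962) → (4.41,0.01)
v2: (1,-5) → rotate → (2.81916,4.24880) → ×s → (1.75845,2.65019) → (1.76,2.65)
v3: (5,-4) → rotate → (-0.72099,6.36240) → ×s → (-0.44972,3.96855) → (-0.45,3.97)
v4: (3,1.5) → rotate → (-3.18429,1.05372) → ×s → (-1.98620,0.65726) → (-1.99,0.66)
v5: (-4.5,3.5) → rotate → (0.71945,-5.65530) → ×s → (0.44875,-3.52749) → (0.45,-3.53)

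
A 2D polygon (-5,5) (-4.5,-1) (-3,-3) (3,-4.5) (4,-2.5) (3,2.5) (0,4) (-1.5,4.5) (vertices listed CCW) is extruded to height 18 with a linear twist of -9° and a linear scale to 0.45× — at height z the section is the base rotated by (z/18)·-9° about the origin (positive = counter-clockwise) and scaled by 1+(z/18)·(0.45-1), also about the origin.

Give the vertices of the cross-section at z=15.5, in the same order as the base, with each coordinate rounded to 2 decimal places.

t = z/height = 15.5/18 = 0.861111
s = 1 + (scale-1)·z/height = 1 + (0.45-1)·15.5/18 = 0.526389
θ = twist·z/height = -9°·15.5/18 = -7.7500° = -0.135263 rad
cos θ = 0.990866, sin θ = -0.134851 (intermediates below are computed at full precision and shown rounded to 5 d.p.)
v1: (-5,5) → rotate → (-4.28007,5.62858) → ×s → (-2.25298,2.96282) → (-2.25,2.96)
v2: (-4.5,-1) → rotate → (-4.59375,-0.38404) → ×s → (-2.41810,-0.20215) → (-2.42,-0.20)
v3: (-3,-3) → rotate → (-3.37715,-2.56804) → ×s → (-1.77769,-1.35179) → (-1.78,-1.35)
v4: (3,-4.5) → rotate → (2.36577,-4.86345) → ×s → (1.24531,-2.56007) → (1.25,-2.56)
v5: (4,-2.5) → rotate → (3.62634,-3.01657) → ×s → (1.90886,-1.58789) → (1.91,-1.59)
v6: (3,2.5) → rotate → (3.30973,2.07261) → ×s → (1.74220,1.09100) → (1.74,1.09)
v7: (0,4) → rotate → (0.53940,3.96346) → ×s → (0.28394,2.08632) → (0.28,2.09)
v8: (-1.5,4.5) → rotate → (-0.87947,4.66117) → ×s → (-0.46294,2.45359) → (-0.46,2.45)

Cross-section at z=15.5: (-2.25,2.96) (-2.42,-0.20) (-1.78,-1.35) (1.25,-2.56) (1.91,-1.59) (1.74,1.09) (0.28,2.09) (-0.46,2.45)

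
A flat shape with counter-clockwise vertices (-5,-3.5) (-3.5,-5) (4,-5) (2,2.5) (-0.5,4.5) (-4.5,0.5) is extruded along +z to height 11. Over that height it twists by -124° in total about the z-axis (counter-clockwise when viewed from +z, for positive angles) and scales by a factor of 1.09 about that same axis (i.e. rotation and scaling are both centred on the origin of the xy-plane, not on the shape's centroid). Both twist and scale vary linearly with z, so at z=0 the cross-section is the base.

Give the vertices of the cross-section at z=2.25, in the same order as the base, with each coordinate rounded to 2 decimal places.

t = z/height = 2.25/11 = 0.204545
s = 1 + (scale-1)·z/height = 1 + (1.09-1)·2.25/11 = 1.018409
θ = twist·z/height = -124°·2.25/11 = -25.3636° = -0.442679 rad
cos θ = 0.903607, sin θ = -0.428362 (intermediates below are computed at full precision and shown rounded to 5 d.p.)
v1: (-5,-3.5) → rotate → (-6.01730,-1.02082) → ×s → (-6.12808,-1.03961) → (-6.13,-1.04)
v2: (-3.5,-5) → rotate → (-5.30443,-3.01877) → ×s → (-5.40208,-3.07434) → (-5.40,-3.07)
v3: (4,-5) → rotate → (1.47262,-6.23148) → ×s → (1.49973,-6.34620) → (1.50,-6.35)
v4: (2,2.5) → rotate → (2.87812,1.40229) → ×s → (2.93110,1.42811) → (2.93,1.43)
v5: (-0.5,4.5) → rotate → (1.47582,4.28041) → ×s → (1.50299,4.35921) → (1.50,4.36)
v6: (-4.5,0.5) → rotate → (-3.85205,2.37943) → ×s → (-3.92296,2.42323) → (-3.92,2.42)

Cross-section at z=2.25: (-6.13,-1.04) (-5.40,-3.07) (1.50,-6.35) (2.93,1.43) (1.50,4.36) (-3.92,2.42)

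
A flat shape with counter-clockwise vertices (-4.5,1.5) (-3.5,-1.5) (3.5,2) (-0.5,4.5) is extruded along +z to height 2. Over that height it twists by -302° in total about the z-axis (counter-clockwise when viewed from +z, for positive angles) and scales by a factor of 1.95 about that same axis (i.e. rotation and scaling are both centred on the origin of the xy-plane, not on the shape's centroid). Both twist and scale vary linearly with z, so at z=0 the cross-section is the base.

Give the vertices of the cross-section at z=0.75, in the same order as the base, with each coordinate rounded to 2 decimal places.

Cross-section at z=0.75: (4.28,4.80) (0.00,5.16) (0.62,-5.43) (5.88,-1.79)

t = z/height = 0.75/2 = 0.375
s = 1 + (scale-1)·z/height = 1 + (1.95-1)·0.75/2 = 1.356250
θ = twist·z/height = -302°·0.75/2 = -113.2500° = -1.976585 rad
cos θ = -0.394744, sin θ = -0.918791 (intermediates below are computed at full precision and shown rounded to 5 d.p.)
v1: (-4.5,1.5) → rotate → (3.15453,3.54244) → ×s → (4.27834,4.80444) → (4.28,4.80)
v2: (-3.5,-1.5) → rotate → (0.00342,3.80789) → ×s → (0.00463,5.16444) → (0.00,5.16)
v3: (3.5,2) → rotate → (0.45598,-4.00526) → ×s → (0.61842,-5.43213) → (0.62,-5.43)
v4: (-0.5,4.5) → rotate → (4.33193,-1.31695) → ×s → (5.87518,-1.78612) → (5.88,-1.79)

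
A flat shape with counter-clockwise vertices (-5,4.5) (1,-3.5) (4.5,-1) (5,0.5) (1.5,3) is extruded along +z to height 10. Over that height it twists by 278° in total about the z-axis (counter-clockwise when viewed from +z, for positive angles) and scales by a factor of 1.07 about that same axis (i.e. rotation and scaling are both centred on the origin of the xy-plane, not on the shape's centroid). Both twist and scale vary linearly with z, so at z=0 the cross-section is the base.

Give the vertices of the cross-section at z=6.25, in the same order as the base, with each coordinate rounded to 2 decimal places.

t = z/height = 6.25/10 = 0.625
s = 1 + (scale-1)·z/height = 1 + (1.07-1)·6.25/10 = 1.043750
θ = twist·z/height = 278°·6.25/10 = 173.7500° = 3.032510 rad
cos θ = -0.994056, sin θ = 0.108867 (intermediates below are computed at full precision and shown rounded to 5 d.p.)
v1: (-5,4.5) → rotate → (4.48038,-5.01759) → ×s → (4.67640,-5.23711) → (4.68,-5.24)
v2: (1,-3.5) → rotate → (-0.61302,3.58806) → ×s → (-0.63984,3.74504) → (-0.64,3.75)
v3: (4.5,-1) → rotate → (-4.36439,1.48396) → ×s → (-4.55533,1.54888) → (-4.56,1.55)
v4: (5,0.5) → rotate → (-5.02472,0.04731) → ×s → (-5.24455,0.04938) → (-5.24,0.05)
v5: (1.5,3) → rotate → (-1.81769,-2.81887) → ×s → (-1.89721,-2.94219) → (-1.90,-2.94)

Cross-section at z=6.25: (4.68,-5.24) (-0.64,3.75) (-4.56,1.55) (-5.24,0.05) (-1.90,-2.94)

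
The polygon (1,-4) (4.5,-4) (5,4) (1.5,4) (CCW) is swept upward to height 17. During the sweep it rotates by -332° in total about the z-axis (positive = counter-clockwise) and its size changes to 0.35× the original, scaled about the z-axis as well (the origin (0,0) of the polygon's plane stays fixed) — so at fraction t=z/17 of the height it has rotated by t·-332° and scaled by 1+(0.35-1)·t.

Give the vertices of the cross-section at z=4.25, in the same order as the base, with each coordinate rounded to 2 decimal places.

Cross-section at z=4.25: (-3.22,-1.24) (-2.87,-4.15) (3.84,-3.75) (3.48,-0.84)

t = z/height = 4.25/17 = 0.25
s = 1 + (scale-1)·z/height = 1 + (0.35-1)·4.25/17 = 0.837500
θ = twist·z/height = -332°·4.25/17 = -83.0000° = -1.448623 rad
cos θ = 0.121869, sin θ = -0.992546 (intermediates below are computed at full precision and shown rounded to 5 d.p.)
v1: (1,-4) → rotate → (-3.84832,-1.48002) → ×s → (-3.22296,-1.23952) → (-3.22,-1.24)
v2: (4.5,-4) → rotate → (-3.42177,-4.95394) → ×s → (-2.86573,-4.14892) → (-2.87,-4.15)
v3: (5,4) → rotate → (4.57953,-4.47525) → ×s → (3.83536,-3.74802) → (3.84,-3.75)
v4: (1.5,4) → rotate → (4.15299,-1.00134) → ×s → (3.47813,-0.83862) → (3.48,-0.84)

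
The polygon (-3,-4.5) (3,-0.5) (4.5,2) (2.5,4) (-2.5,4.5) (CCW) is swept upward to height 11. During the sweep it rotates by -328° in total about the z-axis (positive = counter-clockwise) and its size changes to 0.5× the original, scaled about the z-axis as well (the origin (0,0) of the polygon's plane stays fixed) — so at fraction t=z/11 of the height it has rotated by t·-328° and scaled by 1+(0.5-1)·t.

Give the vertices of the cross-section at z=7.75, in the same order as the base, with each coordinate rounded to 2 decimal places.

Cross-section at z=7.75: (3.49,0.32) (-0.97,1.72) (-2.84,1.45) (-3.03,-0.37) (-1.25,-3.09)

t = z/height = 7.75/11 = 0.704545
s = 1 + (scale-1)·z/height = 1 + (0.5-1)·7.75/11 = 0.647727
θ = twist·z/height = -328°·7.75/11 = -231.0909° = -4.033297 rad
cos θ = -0.628087, sin θ = 0.778144 (intermediates below are computed at full precision and shown rounded to 5 d.p.)
v1: (-3,-4.5) → rotate → (5.38591,0.49196) → ×s → (3.48860,0.31866) → (3.49,0.32)
v2: (3,-0.5) → rotate → (-1.49519,2.64847) → ×s → (-0.96847,1.71549) → (-0.97,1.72)
v3: (4.5,2) → rotate → (-4.38268,2.24547) → ×s → (-2.83878,1.45445) → (-2.84,1.45)
v4: (2.5,4) → rotate → (-4.68279,-0.56699) → ×s → (-3.03317,-0.36725) → (-3.03,-0.37)
v5: (-2.5,4.5) → rotate → (-1.93143,-4.77175) → ×s → (-1.25104,-3.09079) → (-1.25,-3.09)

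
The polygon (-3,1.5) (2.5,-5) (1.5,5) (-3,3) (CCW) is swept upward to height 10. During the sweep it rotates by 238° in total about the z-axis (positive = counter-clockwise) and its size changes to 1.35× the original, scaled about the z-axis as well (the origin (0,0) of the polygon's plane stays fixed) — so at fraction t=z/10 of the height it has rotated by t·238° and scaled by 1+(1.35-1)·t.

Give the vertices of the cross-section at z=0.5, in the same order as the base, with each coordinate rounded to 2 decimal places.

t = z/height = 0.5/10 = 0.05
s = 1 + (scale-1)·z/height = 1 + (1.35-1)·0.5/10 = 1.017500
θ = twist·z/height = 238°·0.5/10 = 11.9000° = 0.207694 rad
cos θ = 0.978509, sin θ = 0.206204 (intermediates below are computed at full precision and shown rounded to 5 d.p.)
v1: (-3,1.5) → rotate → (-3.24483,0.84915) → ×s → (-3.30162,0.86401) → (-3.30,0.86)
v2: (2.5,-5) → rotate → (3.47729,-4.37703) → ×s → (3.53815,-4.45363) → (3.54,-4.45)
v3: (1.5,5) → rotate → (0.43674,5.20185) → ×s → (0.44439,5.29288) → (0.44,5.29)
v4: (-3,3) → rotate → (-3.55414,2.31691) → ×s → (-3.61634,2.35746) → (-3.62,2.36)

Cross-section at z=0.5: (-3.30,0.86) (3.54,-4.45) (0.44,5.29) (-3.62,2.36)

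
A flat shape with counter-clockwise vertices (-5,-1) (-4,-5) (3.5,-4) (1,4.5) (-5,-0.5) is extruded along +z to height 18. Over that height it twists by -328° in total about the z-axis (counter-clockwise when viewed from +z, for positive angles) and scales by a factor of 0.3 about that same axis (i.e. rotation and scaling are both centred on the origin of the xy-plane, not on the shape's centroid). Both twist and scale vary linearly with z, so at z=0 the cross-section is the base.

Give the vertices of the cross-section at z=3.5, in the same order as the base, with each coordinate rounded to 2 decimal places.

t = z/height = 3.5/18 = 0.194444
s = 1 + (scale-1)·z/height = 1 + (0.3-1)·3.5/18 = 0.863889
θ = twist·z/height = -328°·3.5/18 = -63.7778° = -1.113132 rad
cos θ = 0.441854, sin θ = -0.897087 (intermediates below are computed at full precision and shown rounded to 5 d.p.)
v1: (-5,-1) → rotate → (-3.10636,4.04358) → ×s → (-2.68355,3.49321) → (-2.68,3.49)
v2: (-4,-5) → rotate → (-6.25285,1.37908) → ×s → (-5.40177,1.19137) → (-5.40,1.19)
v3: (3.5,-4) → rotate → (-2.04186,-4.90722) → ×s → (-1.76394,-4.23929) → (-1.76,-4.24)
v4: (1,4.5) → rotate → (4.47875,1.09126) → ×s → (3.86914,0.94272) → (3.87,0.94)
v5: (-5,-0.5) → rotate → (-2.65781,4.26451) → ×s → (-2.29605,3.68406) → (-2.30,3.68)

Cross-section at z=3.5: (-2.68,3.49) (-5.40,1.19) (-1.76,-4.24) (3.87,0.94) (-2.30,3.68)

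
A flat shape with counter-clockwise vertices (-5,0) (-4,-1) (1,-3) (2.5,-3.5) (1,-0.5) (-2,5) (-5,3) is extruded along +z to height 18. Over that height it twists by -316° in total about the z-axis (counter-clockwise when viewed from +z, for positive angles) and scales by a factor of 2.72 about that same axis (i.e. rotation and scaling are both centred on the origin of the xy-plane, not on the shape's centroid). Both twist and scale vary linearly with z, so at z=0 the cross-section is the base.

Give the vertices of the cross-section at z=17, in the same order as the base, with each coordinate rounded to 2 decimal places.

Cross-section at z=17: (-6.25,-11.54) (-2.69,-10.48) (8.17,-1.44) (11.20,1.39) (2.40,1.68) (-14.04,1.63) (-13.17,-7.79)

t = z/height = 17/18 = 0.944444
s = 1 + (scale-1)·z/height = 1 + (2.72-1)·17/18 = 2.624444
θ = twist·z/height = -316°·17/18 = -298.4444° = -5.208838 rad
cos θ = 0.476306, sin θ = 0.879279 (intermediates below are computed at full precision and shown rounded to 5 d.p.)
v1: (-5,0) → rotate → (-2.38153,-4.39640) → ×s → (-6.25020,-11.53810) → (-6.25,-11.54)
v2: (-4,-1) → rotate → (-1.02595,-3.99342) → ×s → (-2.69254,-10.48052) → (-2.69,-10.48)
v3: (1,-3) → rotate → (3.11414,-0.54964) → ×s → (8.17290,-1.44250) → (8.17,-1.44)
v4: (2.5,-3.5) → rotate → (4.26824,0.53113) → ×s → (11.20177,1.39391) → (11.20,1.39)
v5: (1,-0.5) → rotate → (0.91595,0.64113) → ×s → (2.40385,1.68260) → (2.40,1.68)
v6: (-2,5) → rotate → (-5.34901,0.62297) → ×s → (-14.03818,1.63496) → (-14.04,1.63)
v7: (-5,3) → rotate → (-5.01937,-2.96748) → ×s → (-13.17306,-7.78798) → (-13.17,-7.79)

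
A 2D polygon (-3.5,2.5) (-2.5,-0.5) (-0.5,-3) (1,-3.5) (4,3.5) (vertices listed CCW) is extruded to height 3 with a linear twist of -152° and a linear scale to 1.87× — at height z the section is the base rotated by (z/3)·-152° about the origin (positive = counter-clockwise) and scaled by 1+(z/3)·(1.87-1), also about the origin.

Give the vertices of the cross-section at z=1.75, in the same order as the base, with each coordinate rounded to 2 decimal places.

t = z/height = 1.75/3 = 0.583333
s = 1 + (scale-1)·z/height = 1 + (1.87-1)·1.75/3 = 1.507500
θ = twist·z/height = -152°·1.75/3 = -88.6667° = -1.547525 rad
cos θ = 0.023269, sin θ = -0.999729 (intermediates below are computed at full precision and shown rounded to 5 d.p.)
v1: (-3.5,2.5) → rotate → (2.41788,3.55722) → ×s → (3.64496,5.36252) → (3.64,5.36)
v2: (-2.5,-0.5) → rotate → (-0.55804,2.48769) → ×s → (-0.84124,3.75019) → (-0.84,3.75)
v3: (-0.5,-3) → rotate → (-3.01082,0.43006) → ×s → (-4.53881,0.64831) → (-4.54,0.65)
v4: (1,-3.5) → rotate → (-3.47578,-1.08117) → ×s → (-5.23974,-1.62986) → (-5.24,-1.63)
v5: (4,3.5) → rotate → (3.59213,-3.91748) → ×s → (5.41513,-5.90559) → (5.42,-5.91)

Cross-section at z=1.75: (3.64,5.36) (-0.84,3.75) (-4.54,0.65) (-5.24,-1.63) (5.42,-5.91)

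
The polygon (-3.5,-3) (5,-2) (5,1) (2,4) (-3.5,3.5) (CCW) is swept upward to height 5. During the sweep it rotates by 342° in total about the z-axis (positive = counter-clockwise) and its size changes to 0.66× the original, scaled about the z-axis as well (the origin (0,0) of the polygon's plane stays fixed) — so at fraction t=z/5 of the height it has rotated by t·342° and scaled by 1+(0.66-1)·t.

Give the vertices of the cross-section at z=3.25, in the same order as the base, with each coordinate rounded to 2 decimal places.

t = z/height = 3.25/5 = 0.65
s = 1 + (scale-1)·z/height = 1 + (0.66-1)·3.25/5 = 0.779000
θ = twist·z/height = 342°·3.25/5 = 222.3000° = 3.879867 rad
cos θ = -0.739631, sin θ = -0.673013 (intermediates below are computed at full precision and shown rounded to 5 d.p.)
v1: (-3.5,-3) → rotate → (0.56967,4.57444) → ×s → (0.44377,3.56349) → (0.44,3.56)
v2: (5,-2) → rotate → (-5.04418,-1.88580) → ×s → (-3.92942,-1.46904) → (-3.93,-1.47)
v3: (5,1) → rotate → (-3.02514,-4.10469) → ×s → (-2.35659,-3.19756) → (-2.36,-3.20)
v4: (2,4) → rotate → (1.21279,-4.30455) → ×s → (0.94476,-3.35324) → (0.94,-3.35)
v5: (-3.5,3.5) → rotate → (4.94425,-0.23317) → ×s → (3.85157,-0.18164) → (3.85,-0.18)

Cross-section at z=3.25: (0.44,3.56) (-3.93,-1.47) (-2.36,-3.20) (0.94,-3.35) (3.85,-0.18)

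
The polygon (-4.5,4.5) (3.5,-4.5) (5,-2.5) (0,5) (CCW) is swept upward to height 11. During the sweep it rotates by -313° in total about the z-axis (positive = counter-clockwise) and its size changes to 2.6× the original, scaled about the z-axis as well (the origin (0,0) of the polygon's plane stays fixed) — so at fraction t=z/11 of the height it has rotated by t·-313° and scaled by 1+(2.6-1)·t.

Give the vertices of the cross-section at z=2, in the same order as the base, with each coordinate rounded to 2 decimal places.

Cross-section at z=2: (1.70,8.04) (-2.40,-6.96) (0.82,-7.17) (5.41,3.52)

t = z/height = 2/11 = 0.181818
s = 1 + (scale-1)·z/height = 1 + (2.6-1)·2/11 = 1.290909
θ = twist·z/height = -313°·2/11 = -56.9091° = -0.993251 rad
cos θ = 0.545969, sin θ = -0.837805 (intermediates below are computed at full precision and shown rounded to 5 d.p.)
v1: (-4.5,4.5) → rotate → (1.31326,6.22698) → ×s → (1.69530,8.03847) → (1.70,8.04)
v2: (3.5,-4.5) → rotate → (-1.85923,-5.38918) → ×s → (-2.40010,-6.95694) → (-2.40,-6.96)
v3: (5,-2.5) → rotate → (0.63533,-5.55395) → ×s → (0.82016,-7.16964) → (0.82,-7.17)
v4: (0,5) → rotate → (4.18903,2.72985) → ×s → (5.40765,3.52398) → (5.41,3.52)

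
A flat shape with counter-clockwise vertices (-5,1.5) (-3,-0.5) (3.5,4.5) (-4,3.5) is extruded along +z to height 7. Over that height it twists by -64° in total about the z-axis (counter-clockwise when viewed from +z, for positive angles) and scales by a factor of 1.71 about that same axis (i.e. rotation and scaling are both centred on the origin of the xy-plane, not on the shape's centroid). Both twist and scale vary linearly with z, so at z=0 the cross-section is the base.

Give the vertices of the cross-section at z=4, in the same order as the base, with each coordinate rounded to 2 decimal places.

t = z/height = 4/7 = 0.571429
s = 1 + (scale-1)·z/height = 1 + (1.71-1)·4/7 = 1.405714
θ = twist·z/height = -64°·4/7 = -36.5714° = -0.638292 rad
cos θ = 0.803115, sin θ = -0.595824 (intermediates below are computed at full precision and shown rounded to 5 d.p.)
v1: (-5,1.5) → rotate → (-3.12184,4.18379) → ×s → (-4.38841,5.88122) → (-4.39,5.88)
v2: (-3,-0.5) → rotate → (-2.70726,1.38592) → ×s → (-3.80563,1.94820) → (-3.81,1.95)
v3: (3.5,4.5) → rotate → (5.49211,1.52863) → ×s → (7.72034,2.14882) → (7.72,2.15)
v4: (-4,3.5) → rotate → (-1.12707,5.19420) → ×s → (-1.58434,7.30156) → (-1.58,7.30)

Cross-section at z=4: (-4.39,5.88) (-3.81,1.95) (7.72,2.15) (-1.58,7.30)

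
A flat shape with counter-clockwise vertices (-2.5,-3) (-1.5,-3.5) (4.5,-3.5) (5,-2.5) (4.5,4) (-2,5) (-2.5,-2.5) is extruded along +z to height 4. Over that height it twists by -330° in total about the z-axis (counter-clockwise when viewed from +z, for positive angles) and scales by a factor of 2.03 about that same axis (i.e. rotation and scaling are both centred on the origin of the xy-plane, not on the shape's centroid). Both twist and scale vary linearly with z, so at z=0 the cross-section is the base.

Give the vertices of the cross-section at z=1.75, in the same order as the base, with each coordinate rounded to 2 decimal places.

Cross-section at z=1.75: (0.41,5.65) (-1.19,5.39) (-8.26,0.32) (-8.01,-1.28) (-1.93,-8.52) (6.58,-4.21) (0.84,5.06)

t = z/height = 1.75/4 = 0.4375
s = 1 + (scale-1)·z/height = 1 + (2.03-1)·1.75/4 = 1.450625
θ = twist·z/height = -330°·1.75/4 = -144.3750° = -2.519819 rad
cos θ = -0.812847, sin θ = -0.582478 (intermediates below are computed at full precision and shown rounded to 5 d.p.)
v1: (-2.5,-3) → rotate → (0.28468,3.89473) → ×s → (0.41297,5.64980) → (0.41,5.65)
v2: (-1.5,-3.5) → rotate → (-0.81940,3.71868) → ×s → (-1.18864,5.39441) → (-1.19,5.39)
v3: (4.5,-3.5) → rotate → (-5.69648,0.22381) → ×s → (-8.26346,0.32467) → (-8.26,0.32)
v4: (5,-2.5) → rotate → (-5.52043,-0.88027) → ×s → (-8.00807,-1.27694) → (-8.01,-1.28)
v5: (4.5,4) → rotate → (-1.32790,-5.87254) → ×s → (-1.92628,-8.51885) → (-1.93,-8.52)
v6: (-2,5) → rotate → (4.53808,-2.89928) → ×s → (6.58305,-4.20577) → (6.58,-4.21)
v7: (-2.5,-2.5) → rotate → (0.57592,3.48831) → ×s → (0.83545,5.06023) → (0.84,5.06)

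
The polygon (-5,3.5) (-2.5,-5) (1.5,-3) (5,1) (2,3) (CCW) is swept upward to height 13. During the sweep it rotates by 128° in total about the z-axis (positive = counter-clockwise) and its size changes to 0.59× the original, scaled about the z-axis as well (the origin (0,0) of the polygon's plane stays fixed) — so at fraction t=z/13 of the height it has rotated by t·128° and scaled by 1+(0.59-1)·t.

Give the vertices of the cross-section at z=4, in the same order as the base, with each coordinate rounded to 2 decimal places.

Cross-section at z=4: (-5.32,-0.41) (1.08,-4.76) (2.68,-1.19) (2.82,3.45) (-0.31,3.14)

t = z/height = 4/13 = 0.307692
s = 1 + (scale-1)·z/height = 1 + (0.59-1)·4/13 = 0.873846
θ = twist·z/height = 128°·4/13 = 39.3846° = 0.687391 rad
cos θ = 0.772904, sin θ = 0.634523 (intermediates below are computed at full precision and shown rounded to 5 d.p.)
v1: (-5,3.5) → rotate → (-6.08535,-0.46745) → ×s → (-5.31766,-0.40848) → (-5.32,-0.41)
v2: (-2.5,-5) → rotate → (1.24036,-5.45083) → ×s → (1.08388,-4.76318) → (1.08,-4.76)
v3: (1.5,-3) → rotate → (3.06292,-1.36693) → ×s → (2.67653,-1.19448) → (2.68,-1.19)
v4: (5,1) → rotate → (3.23000,3.94552) → ×s → (2.82252,3.44778) → (2.82,3.45)
v5: (2,3) → rotate → (-0.35776,3.58776) → ×s → (-0.31263,3.13515) → (-0.31,3.14)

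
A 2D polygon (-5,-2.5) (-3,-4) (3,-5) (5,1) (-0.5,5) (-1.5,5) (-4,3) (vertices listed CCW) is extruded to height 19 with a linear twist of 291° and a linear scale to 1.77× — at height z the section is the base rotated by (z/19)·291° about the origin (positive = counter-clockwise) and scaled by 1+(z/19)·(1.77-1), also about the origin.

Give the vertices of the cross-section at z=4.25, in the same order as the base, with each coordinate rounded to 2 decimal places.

t = z/height = 4.25/19 = 0.223684
s = 1 + (scale-1)·z/height = 1 + (1.77-1)·4.25/19 = 1.172237
θ = twist·z/height = 291°·4.25/19 = 65.0921° = 1.136072 rad
cos θ = 0.421161, sin θ = 0.906986 (intermediates below are computed at full precision and shown rounded to 5 d.p.)
v1: (-5,-2.5) → rotate → (0.16166,-5.58783) → ×s → (0.18951,-6.55026) → (0.19,-6.55)
v2: (-3,-4) → rotate → (2.36446,-4.40560) → ×s → (2.77171,-5.16441) → (2.77,-5.16)
v3: (3,-5) → rotate → (5.79841,0.61515) → ×s → (6.79711,0.72111) → (6.80,0.72)
v4: (5,1) → rotate → (1.19882,4.95609) → ×s → (1.40530,5.80971) → (1.41,5.81)
v5: (-0.5,5) → rotate → (-4.74551,1.65231) → ×s → (-5.56286,1.93690) → (-5.56,1.94)
v6: (-1.5,5) → rotate → (-5.16667,0.74532) → ×s → (-6.05656,0.87370) → (-6.06,0.87)
v7: (-4,3) → rotate → (-4.40560,-2.36446) → ×s → (-5.16441,-2.77171) → (-5.16,-2.77)

Cross-section at z=4.25: (0.19,-6.55) (2.77,-5.16) (6.80,0.72) (1.41,5.81) (-5.56,1.94) (-6.06,0.87) (-5.16,-2.77)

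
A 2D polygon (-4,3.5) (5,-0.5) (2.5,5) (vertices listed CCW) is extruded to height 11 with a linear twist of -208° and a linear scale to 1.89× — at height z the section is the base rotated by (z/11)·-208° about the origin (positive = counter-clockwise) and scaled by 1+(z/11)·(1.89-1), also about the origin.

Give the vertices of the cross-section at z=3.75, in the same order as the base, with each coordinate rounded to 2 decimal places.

t = z/height = 3.75/11 = 0.340909
s = 1 + (scale-1)·z/height = 1 + (1.89-1)·3.75/11 = 1.303409
θ = twist·z/height = -208°·3.75/11 = -70.9091° = -1.237597 rad
cos θ = 0.327068, sin θ = -0.945001 (intermediates below are computed at full precision and shown rounded to 5 d.p.)
v1: (-4,3.5) → rotate → (1.99923,4.92474) → ×s → (2.60582,6.41895) → (2.61,6.42)
v2: (5,-0.5) → rotate → (1.16284,-4.88854) → ×s → (1.51566,-6.37176) → (1.52,-6.37)
v3: (2.5,5) → rotate → (5.54267,-0.72716) → ×s → (7.22437,-0.94779) → (7.22,-0.95)

Cross-section at z=3.75: (2.61,6.42) (1.52,-6.37) (7.22,-0.95)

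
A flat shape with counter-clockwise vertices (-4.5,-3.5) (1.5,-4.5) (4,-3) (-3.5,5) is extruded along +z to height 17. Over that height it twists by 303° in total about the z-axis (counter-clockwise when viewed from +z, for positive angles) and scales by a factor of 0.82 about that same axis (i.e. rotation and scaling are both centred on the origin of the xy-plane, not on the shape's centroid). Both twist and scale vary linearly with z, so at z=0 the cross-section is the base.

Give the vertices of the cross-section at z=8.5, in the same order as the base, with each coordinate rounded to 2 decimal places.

Cross-section at z=8.5: (5.12,0.85) (0.75,4.25) (-1.90,4.14) (0.63,-5.52)

t = z/height = 8.5/17 = 0.5
s = 1 + (scale-1)·z/height = 1 + (0.82-1)·8.5/17 = 0.910000
θ = twist·z/height = 303°·8.5/17 = 151.5000° = 2.644174 rad
cos θ = -0.878817, sin θ = 0.477159 (intermediates below are computed at full precision and shown rounded to 5 d.p.)
v1: (-4.5,-3.5) → rotate → (5.62473,0.92865) → ×s → (5.11851,0.84507) → (5.12,0.85)
v2: (1.5,-4.5) → rotate → (0.82899,4.67042) → ×s → (0.75438,4.25008) → (0.75,4.25)
v3: (4,-3) → rotate → (-2.08379,4.54509) → ×s → (-1.89625,4.13603) → (-1.90,4.14)
v4: (-3.5,5) → rotate → (0.69007,-6.06414) → ×s → (0.62796,-5.51837) → (0.63,-5.52)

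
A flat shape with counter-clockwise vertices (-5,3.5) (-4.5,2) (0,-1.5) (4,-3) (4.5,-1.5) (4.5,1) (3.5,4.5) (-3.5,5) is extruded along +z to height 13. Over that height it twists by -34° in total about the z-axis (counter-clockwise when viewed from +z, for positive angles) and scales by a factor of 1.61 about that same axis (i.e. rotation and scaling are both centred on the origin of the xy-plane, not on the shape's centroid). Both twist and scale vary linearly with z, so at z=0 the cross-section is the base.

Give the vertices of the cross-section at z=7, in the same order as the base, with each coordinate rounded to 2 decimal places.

Cross-section at z=7: (-4.85,6.50) (-4.84,4.40) (-0.63,-1.89) (3.79,-5.45) (5.05,-3.77) (6.09,-0.62) (6.29,4.21) (-2.33,7.77)

t = z/height = 7/13 = 0.538462
s = 1 + (scale-1)·z/height = 1 + (1.61-1)·7/13 = 1.328462
θ = twist·z/height = -34°·7/13 = -18.3077° = -0.319530 rad
cos θ = 0.949383, sin θ = -0.314120 (intermediates below are computed at full precision and shown rounded to 5 d.p.)
v1: (-5,3.5) → rotate → (-3.64750,4.89344) → ×s → (-4.84556,6.50075) → (-4.85,6.50)
v2: (-4.5,2) → rotate → (-3.64399,3.31231) → ×s → (-4.84089,4.40027) → (-4.84,4.40)
v3: (0,-1.5) → rotate → (-0.47118,-1.42407) → ×s → (-0.62594,-1.89183) → (-0.63,-1.89)
v4: (4,-3) → rotate → (2.85517,-4.10463) → ×s → (3.79299,-5.45284) → (3.79,-5.45)
v5: (4.5,-1.5) → rotate → (3.80105,-2.83761) → ×s → (5.04954,-3.76966) → (5.05,-3.77)
v6: (4.5,1) → rotate → (4.58634,-0.46416) → ×s → (6.09278,-0.61661) → (6.09,-0.62)
v7: (3.5,4.5) → rotate → (4.73638,3.17281) → ×s → (6.29210,4.21495) → (6.29,4.21)
v8: (-3.5,5) → rotate → (-1.75224,5.84634) → ×s → (-2.32779,7.76663) → (-2.33,7.77)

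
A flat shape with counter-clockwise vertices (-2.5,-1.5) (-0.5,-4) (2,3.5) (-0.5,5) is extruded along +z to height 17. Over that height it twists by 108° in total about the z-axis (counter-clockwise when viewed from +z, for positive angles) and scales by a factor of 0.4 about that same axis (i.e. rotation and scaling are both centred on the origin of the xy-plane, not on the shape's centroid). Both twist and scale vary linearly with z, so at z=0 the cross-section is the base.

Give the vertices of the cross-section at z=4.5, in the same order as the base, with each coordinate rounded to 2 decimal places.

Cross-section at z=4.5: (-1.24,-2.11) (1.24,-3.16) (0.07,3.39) (-2.38,3.49)

t = z/height = 4.5/17 = 0.264706
s = 1 + (scale-1)·z/height = 1 + (0.4-1)·4.5/17 = 0.841176
θ = twist·z/height = 108°·4.5/17 = 28.5882° = 0.498959 rad
cos θ = 0.878081, sin θ = 0.478512 (intermediates below are computed at full precision and shown rounded to 5 d.p.)
v1: (-2.5,-1.5) → rotate → (-1.47744,-2.51340) → ×s → (-1.24278,-2.11421) → (-1.24,-2.11)
v2: (-0.5,-4) → rotate → (1.47501,-3.75158) → ×s → (1.24074,-3.15574) → (1.24,-3.16)
v3: (2,3.5) → rotate → (0.08137,4.03031) → ×s → (0.06845,3.39020) → (0.07,3.39)
v4: (-0.5,5) → rotate → (-2.83160,4.15115) → ×s → (-2.38187,3.49185) → (-2.38,3.49)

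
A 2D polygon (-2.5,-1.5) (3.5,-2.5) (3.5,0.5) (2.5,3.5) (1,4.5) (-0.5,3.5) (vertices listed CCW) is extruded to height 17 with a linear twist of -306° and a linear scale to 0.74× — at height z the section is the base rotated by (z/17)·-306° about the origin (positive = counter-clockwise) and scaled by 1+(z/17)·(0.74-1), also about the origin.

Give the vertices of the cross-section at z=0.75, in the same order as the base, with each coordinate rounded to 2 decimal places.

t = z/height = 0.75/17 = 0.0441176
s = 1 + (scale-1)·z/height = 1 + (0.74-1)·0.75/17 = 0.988529
θ = twist·z/height = -306°·0.75/17 = -13.5000° = -0.235619 rad
cos θ = 0.972370, sin θ = -0.233445 (intermediates below are computed at full precision and shown rounded to 5 d.p.)
v1: (-2.5,-1.5) → rotate → (-2.78109,-0.87494) → ×s → (-2.74919,-0.86491) → (-2.75,-0.86)
v2: (3.5,-2.5) → rotate → (2.81968,-3.24798) → ×s → (2.78734,-3.21073) → (2.79,-3.21)
v3: (3.5,0.5) → rotate → (3.52002,-0.33087) → ×s → (3.47964,-0.32708) → (3.48,-0.33)
v4: (2.5,3.5) → rotate → (3.24798,2.81968) → ×s → (3.21073,2.78734) → (3.21,2.79)
v5: (1,4.5) → rotate → (2.02287,4.14222) → ×s → (1.99967,4.09471) → (2.00,4.09)
v6: (-0.5,3.5) → rotate → (0.33087,3.52002) → ×s → (0.32708,3.47964) → (0.33,3.48)

Cross-section at z=0.75: (-2.75,-0.86) (2.79,-3.21) (3.48,-0.33) (3.21,2.79) (2.00,4.09) (0.33,3.48)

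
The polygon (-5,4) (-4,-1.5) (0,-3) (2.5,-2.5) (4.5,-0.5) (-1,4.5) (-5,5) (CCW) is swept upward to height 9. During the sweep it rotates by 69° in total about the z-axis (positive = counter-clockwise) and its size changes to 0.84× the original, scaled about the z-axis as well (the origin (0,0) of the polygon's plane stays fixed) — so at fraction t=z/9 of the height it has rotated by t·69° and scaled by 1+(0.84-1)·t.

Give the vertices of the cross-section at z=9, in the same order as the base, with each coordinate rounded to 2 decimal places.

t = z/height = 9/9 = 1
s = 1 + (scale-1)·z/height = 1 + (0.84-1)·9/9 = 0.840000
θ = twist·z/height = 69°·9/9 = 69.0000° = 1.204277 rad
cos θ = 0.358368, sin θ = 0.933580 (intermediates below are computed at full precision and shown rounded to 5 d.p.)
v1: (-5,4) → rotate → (-5.52616,-3.23443) → ×s → (-4.64198,-2.71692) → (-4.64,-2.72)
v2: (-4,-1.5) → rotate → (-0.03310,-4.27187) → ×s → (-0.02780,-3.58837) → (-0.03,-3.59)
v3: (0,-3) → rotate → (2.80074,-1.07510) → ×s → (2.35262,-0.90309) → (2.35,-0.90)
v4: (2.5,-2.5) → rotate → (3.22987,1.43803) → ×s → (2.71309,1.20795) → (2.71,1.21)
v5: (4.5,-0.5) → rotate → (2.07945,4.02193) → ×s → (1.74673,3.37842) → (1.75,3.38)
v6: (-1,4.5) → rotate → (-4.55948,0.67908) → ×s → (-3.82996,0.57042) → (-3.83,0.57)
v7: (-5,5) → rotate → (-6.45974,-2.87606) → ×s → (-5.42618,-2.41589) → (-5.43,-2.42)

Cross-section at z=9: (-4.64,-2.72) (-0.03,-3.59) (2.35,-0.90) (2.71,1.21) (1.75,3.38) (-3.83,0.57) (-5.43,-2.42)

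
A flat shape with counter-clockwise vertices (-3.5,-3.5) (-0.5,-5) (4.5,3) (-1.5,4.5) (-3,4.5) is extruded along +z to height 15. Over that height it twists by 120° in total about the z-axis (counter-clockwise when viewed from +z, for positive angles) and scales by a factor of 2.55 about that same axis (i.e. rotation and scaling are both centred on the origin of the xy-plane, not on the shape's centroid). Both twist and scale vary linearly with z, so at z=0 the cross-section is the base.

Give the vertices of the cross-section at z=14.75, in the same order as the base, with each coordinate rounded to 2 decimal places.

Cross-section at z=14.75: (11.95,-3.65) (11.74,4.81) (-12.02,6.47) (-8.25,-8.68) (-6.47,-12.02)

t = z/height = 14.75/15 = 0.983333
s = 1 + (scale-1)·z/height = 1 + (2.55-1)·14.75/15 = 2.524167
θ = twist·z/height = 120°·14.75/15 = 118.0000° = 2.059489 rad
cos θ = -0.469472, sin θ = 0.882948 (intermediates below are computed at full precision and shown rounded to 5 d.p.)
v1: (-3.5,-3.5) → rotate → (4.73347,-1.44717) → ×s → (11.94806,-3.65289) → (11.95,-3.65)
v2: (-0.5,-5) → rotate → (4.64947,1.90588) → ×s → (11.73605,4.81077) → (11.74,4.81)
v3: (4.5,3) → rotate → (-4.76146,2.56485) → ×s → (-12.01873,6.47411) → (-12.02,6.47)
v4: (-1.5,4.5) → rotate → (-3.26906,-3.43704) → ×s → (-8.25164,-8.67567) → (-8.25,-8.68)
v5: (-3,4.5) → rotate → (-2.56485,-4.76146) → ×s → (-6.47411,-12.01873) → (-6.47,-12.02)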